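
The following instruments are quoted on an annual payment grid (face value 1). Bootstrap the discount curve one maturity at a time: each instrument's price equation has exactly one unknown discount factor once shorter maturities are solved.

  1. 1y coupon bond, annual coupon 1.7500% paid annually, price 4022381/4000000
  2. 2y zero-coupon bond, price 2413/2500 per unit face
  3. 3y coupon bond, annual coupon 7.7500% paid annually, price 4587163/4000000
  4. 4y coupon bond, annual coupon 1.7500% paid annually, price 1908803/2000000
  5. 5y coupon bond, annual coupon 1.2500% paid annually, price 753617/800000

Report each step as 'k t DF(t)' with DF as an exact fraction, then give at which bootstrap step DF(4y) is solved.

1 1 9883/10000
2 2 2413/2500
3 3 4619/5000
4 4 1777/2000
5 5 8839/10000
DF(4y) is solved at step 4

step 1 [1y] bond c/1=7/400: DF=(4022381/4000000 − 7/400·(0))/(1+7/400) = 9883/10000 ≈ 0.988300
step 2 [2y] zero: DF = P = 2413/2500 ≈ 0.965200
step 3 [3y] bond c/1=31/400: DF=(4587163/4000000 − 31/400·(0.988300+0.965200))/(1+31/400) = 4619/5000 ≈ 0.923800
step 4 [4y] bond c/1=7/400: DF=(1908803/2000000 − 7/400·(0.988300+0.965200+0.923800))/(1+7/400) = 1777/2000 ≈ 0.888500
step 5 [5y] bond c/1=1/80: DF=(753617/800000 − 1/80·(0.988300+0.965200+0.923800+0.888500))/(1+1/80) = 8839/10000 ≈ 0.883900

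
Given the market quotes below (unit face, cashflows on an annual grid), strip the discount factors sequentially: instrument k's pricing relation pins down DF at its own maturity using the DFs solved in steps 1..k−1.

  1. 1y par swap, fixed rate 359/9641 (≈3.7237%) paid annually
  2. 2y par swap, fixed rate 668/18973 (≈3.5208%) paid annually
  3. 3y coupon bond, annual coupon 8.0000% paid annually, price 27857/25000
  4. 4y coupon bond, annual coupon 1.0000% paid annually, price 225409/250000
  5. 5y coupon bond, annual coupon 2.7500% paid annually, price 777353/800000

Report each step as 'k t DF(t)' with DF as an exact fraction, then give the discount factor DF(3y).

1 1 9641/10000
2 2 2333/2500
3 3 557/625
4 4 8651/10000
5 5 8479/10000
DF(3y) = 557/625 ≈ 0.891200

step 1 [1y] swap r/1=359/9641: DF=(1 − 359/9641·(0))/(1+359/9641) = 9641/10000 ≈ 0.964100
step 2 [2y] swap r/1=668/18973: DF=(1 − 668/18973·(0.964100))/(1+668/18973) = 2333/2500 ≈ 0.933200
step 3 [3y] bond c/1=2/25: DF=(27857/25000 − 2/25·(0.964100+0.933200))/(1+2/25) = 557/625 ≈ 0.891200
step 4 [4y] bond c/1=1/100: DF=(225409/250000 − 1/100·(0.964100+0.933200+0.891200))/(1+1/100) = 8651/10000 ≈ 0.865100
step 5 [5y] bond c/1=11/400: DF=(777353/800000 − 11/400·(0.964100+0.933200+0.891200+0.865100))/(1+11/400) = 8479/10000 ≈ 0.847900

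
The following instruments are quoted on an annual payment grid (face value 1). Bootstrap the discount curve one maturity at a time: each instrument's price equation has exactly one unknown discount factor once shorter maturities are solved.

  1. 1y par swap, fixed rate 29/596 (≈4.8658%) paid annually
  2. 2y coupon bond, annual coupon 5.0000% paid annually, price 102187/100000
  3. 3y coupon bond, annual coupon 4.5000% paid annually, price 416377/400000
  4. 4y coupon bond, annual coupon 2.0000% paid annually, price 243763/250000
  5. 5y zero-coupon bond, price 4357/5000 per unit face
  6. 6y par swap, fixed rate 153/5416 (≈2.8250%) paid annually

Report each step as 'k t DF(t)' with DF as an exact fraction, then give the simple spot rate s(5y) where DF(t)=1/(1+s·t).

1 1 596/625
2 2 4639/5000
3 3 9151/10000
4 4 9011/10000
5 5 4357/5000
6 6 847/1000
s(5y) = (1/(4357/5000) − 1)/(5) = 643/21785 ≈ 2.9516%

step 1 [1y] swap r/1=29/596: DF=(1 − 29/596·(0))/(1+29/596) = 596/625 ≈ 0.953600
step 2 [2y] bond c/1=1/20: DF=(102187/100000 − 1/20·(0.953600))/(1+1/20) = 4639/5000 ≈ 0.927800
step 3 [3y] bond c/1=9/200: DF=(416377/400000 − 9/200·(0.953600+0.927800))/(1+9/200) = 9151/10000 ≈ 0.915100
step 4 [4y] bond c/1=1/50: DF=(243763/250000 − 1/50·(0.953600+0.927800+0.915100))/(1+1/50) = 9011/10000 ≈ 0.901100
step 5 [5y] zero: DF = P = 4357/5000 ≈ 0.871400
step 6 [6y] swap r/1=153/5416: DF=(1 − 153/5416·(0.953600+0.927800+0.915100+0.901100+0.871400))/(1+153/5416) = 847/1000 ≈ 0.847000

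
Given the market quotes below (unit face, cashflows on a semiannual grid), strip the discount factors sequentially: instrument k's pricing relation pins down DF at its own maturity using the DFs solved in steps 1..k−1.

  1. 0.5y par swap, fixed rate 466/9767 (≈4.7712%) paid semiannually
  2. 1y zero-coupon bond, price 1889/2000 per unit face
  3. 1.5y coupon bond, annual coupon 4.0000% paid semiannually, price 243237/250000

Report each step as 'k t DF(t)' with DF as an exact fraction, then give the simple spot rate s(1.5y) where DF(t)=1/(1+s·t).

step 1 [0.5y] swap r/2=233/9767: DF=(1 − 233/9767·(0))/(1+233/9767) = 9767/10000 ≈ 0.976700
step 2 [1y] zero: DF = P = 1889/2000 ≈ 0.944500
step 3 [1.5y] bond c/2=1/50: DF=(243237/250000 − 1/50·(0.976700+0.944500))/(1+1/50) = 4581/5000 ≈ 0.916200

1 1/2 9767/10000
2 1 1889/2000
3 3/2 4581/5000
s(1.5y) = (1/(4581/5000) − 1)/(3/2) = 838/13743 ≈ 6.0976%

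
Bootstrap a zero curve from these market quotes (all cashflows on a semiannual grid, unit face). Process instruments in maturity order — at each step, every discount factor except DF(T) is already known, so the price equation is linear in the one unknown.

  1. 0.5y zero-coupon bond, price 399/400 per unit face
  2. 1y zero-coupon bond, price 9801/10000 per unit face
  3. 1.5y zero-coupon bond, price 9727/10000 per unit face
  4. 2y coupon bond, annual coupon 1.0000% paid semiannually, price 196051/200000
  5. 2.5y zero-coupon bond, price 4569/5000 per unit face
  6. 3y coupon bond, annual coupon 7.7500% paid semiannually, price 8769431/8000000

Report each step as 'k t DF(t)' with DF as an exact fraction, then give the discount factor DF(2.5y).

1 1/2 399/400
2 1 9801/10000
3 3/2 9727/10000
4 2 9607/10000
5 5/2 4569/5000
6 3 8753/10000
DF(2.5y) = 4569/5000 ≈ 0.913800

step 1 [0.5y] zero: DF = P = 399/400 ≈ 0.997500
step 2 [1y] zero: DF = P = 9801/10000 ≈ 0.980100
step 3 [1.5y] zero: DF = P = 9727/10000 ≈ 0.972700
step 4 [2y] bond c/2=1/200: DF=(196051/200000 − 1/200·(0.997500+0.980100+0.972700))/(1+1/200) = 9607/10000 ≈ 0.960700
step 5 [2.5y] zero: DF = P = 4569/5000 ≈ 0.913800
step 6 [3y] bond c/2=31/800: DF=(8769431/8000000 − 31/800·(0.997500+0.980100+0.972700+0.960700+0.913800))/(1+31/800) = 8753/10000 ≈ 0.875300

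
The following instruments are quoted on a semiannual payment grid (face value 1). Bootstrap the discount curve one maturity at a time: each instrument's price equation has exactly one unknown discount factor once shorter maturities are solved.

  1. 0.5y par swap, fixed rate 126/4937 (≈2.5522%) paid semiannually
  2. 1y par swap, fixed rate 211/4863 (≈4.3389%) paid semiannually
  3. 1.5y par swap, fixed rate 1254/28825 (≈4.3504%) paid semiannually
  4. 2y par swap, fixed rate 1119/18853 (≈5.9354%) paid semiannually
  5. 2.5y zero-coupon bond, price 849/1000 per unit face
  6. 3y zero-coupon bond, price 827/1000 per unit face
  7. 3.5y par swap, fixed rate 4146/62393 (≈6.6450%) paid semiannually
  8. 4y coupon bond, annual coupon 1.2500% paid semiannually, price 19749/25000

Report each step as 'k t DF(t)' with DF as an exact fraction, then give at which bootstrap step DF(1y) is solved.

step 1 [0.5y] swap r/2=63/4937: DF=(1 − 63/4937·(0))/(1+63/4937) = 4937/5000 ≈ 0.987400
step 2 [1y] swap r/2=211/9726: DF=(1 − 211/9726·(0.987400))/(1+211/9726) = 4789/5000 ≈ 0.957800
step 3 [1.5y] swap r/2=627/28825: DF=(1 − 627/28825·(0.987400+0.957800))/(1+627/28825) = 9373/10000 ≈ 0.937300
step 4 [2y] swap r/2=1119/37706: DF=(1 − 1119/37706·(0.987400+0.957800+0.937300))/(1+1119/37706) = 8881/10000 ≈ 0.888100
step 5 [2.5y] zero: DF = P = 849/1000 ≈ 0.849000
step 6 [3y] zero: DF = P = 827/1000 ≈ 0.827000
step 7 [3.5y] swap r/2=2073/62393: DF=(1 − 2073/62393·(0.987400+0.957800+0.937300+0.888100+0.849000+0.827000))/(1+2073/62393) = 7927/10000 ≈ 0.792700
step 8 [4y] bond c/2=1/160: DF=(19749/25000 − 1/160·(0.987400+0.957800+0.937300+0.888100+0.849000+0.827000+0.792700))/(1+1/160) = 7463/10000 ≈ 0.746300

1 1/2 4937/5000
2 1 4789/5000
3 3/2 9373/10000
4 2 8881/10000
5 5/2 849/1000
6 3 827/1000
7 7/2 7927/10000
8 4 7463/10000
DF(1y) is solved at step 2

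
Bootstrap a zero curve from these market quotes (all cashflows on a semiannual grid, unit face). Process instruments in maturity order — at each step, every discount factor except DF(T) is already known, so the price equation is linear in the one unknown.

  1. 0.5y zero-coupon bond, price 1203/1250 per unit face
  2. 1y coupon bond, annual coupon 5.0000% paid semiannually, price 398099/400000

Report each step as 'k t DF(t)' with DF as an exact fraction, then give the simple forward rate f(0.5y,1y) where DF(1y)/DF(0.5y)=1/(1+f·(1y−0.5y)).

1 1/2 1203/1250
2 1 379/400
f(0.5y,1y) = ((1203/1250)/(379/400) − 1)/(1/2) = 298/9475 ≈ 3.1451%

step 1 [0.5y] zero: DF = P = 1203/1250 ≈ 0.962400
step 2 [1y] bond c/2=1/40: DF=(398099/400000 − 1/40·(0.962400))/(1+1/40) = 379/400 ≈ 0.947500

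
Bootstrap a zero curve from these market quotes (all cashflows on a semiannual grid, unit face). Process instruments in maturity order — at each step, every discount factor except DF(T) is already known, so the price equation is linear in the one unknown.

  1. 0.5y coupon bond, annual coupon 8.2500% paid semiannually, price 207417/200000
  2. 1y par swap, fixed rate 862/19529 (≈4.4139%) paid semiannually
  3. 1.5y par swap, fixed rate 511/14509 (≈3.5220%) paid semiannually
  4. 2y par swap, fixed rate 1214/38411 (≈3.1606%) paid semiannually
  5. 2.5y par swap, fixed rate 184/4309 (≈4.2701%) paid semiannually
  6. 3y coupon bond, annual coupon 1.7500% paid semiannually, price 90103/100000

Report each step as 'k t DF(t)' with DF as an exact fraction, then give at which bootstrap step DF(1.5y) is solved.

step 1 [0.5y] bond c/2=33/800: DF=(207417/200000 − 33/800·(0))/(1+33/800) = 249/250 ≈ 0.996000
step 2 [1y] swap r/2=431/19529: DF=(1 − 431/19529·(0.996000))/(1+431/19529) = 9569/10000 ≈ 0.956900
step 3 [1.5y] swap r/2=511/29018: DF=(1 − 511/29018·(0.996000+0.956900))/(1+511/29018) = 9489/10000 ≈ 0.948900
step 4 [2y] swap r/2=607/38411: DF=(1 − 607/38411·(0.996000+0.956900+0.948900))/(1+607/38411) = 9393/10000 ≈ 0.939300
step 5 [2.5y] swap r/2=92/4309: DF=(1 − 92/4309·(0.996000+0.956900+0.948900+0.939300))/(1+92/4309) = 2247/2500 ≈ 0.898800
step 6 [3y] bond c/2=7/800: DF=(90103/100000 − 7/800·(0.996000+0.956900+0.948900+0.939300+0.898800))/(1+7/800) = 8521/10000 ≈ 0.852100

1 1/2 249/250
2 1 9569/10000
3 3/2 9489/10000
4 2 9393/10000
5 5/2 2247/2500
6 3 8521/10000
DF(1.5y) is solved at step 3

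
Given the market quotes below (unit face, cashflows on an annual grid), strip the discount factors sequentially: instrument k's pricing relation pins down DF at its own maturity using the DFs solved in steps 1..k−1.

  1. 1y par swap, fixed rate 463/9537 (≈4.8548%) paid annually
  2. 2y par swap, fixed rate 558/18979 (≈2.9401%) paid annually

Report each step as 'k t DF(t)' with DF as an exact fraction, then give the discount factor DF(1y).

1 1 9537/10000
2 2 4721/5000
DF(1y) = 9537/10000 ≈ 0.953700

step 1 [1y] swap r/1=463/9537: DF=(1 − 463/9537·(0))/(1+463/9537) = 9537/10000 ≈ 0.953700
step 2 [2y] swap r/1=558/18979: DF=(1 − 558/18979·(0.953700))/(1+558/18979) = 4721/5000 ≈ 0.944200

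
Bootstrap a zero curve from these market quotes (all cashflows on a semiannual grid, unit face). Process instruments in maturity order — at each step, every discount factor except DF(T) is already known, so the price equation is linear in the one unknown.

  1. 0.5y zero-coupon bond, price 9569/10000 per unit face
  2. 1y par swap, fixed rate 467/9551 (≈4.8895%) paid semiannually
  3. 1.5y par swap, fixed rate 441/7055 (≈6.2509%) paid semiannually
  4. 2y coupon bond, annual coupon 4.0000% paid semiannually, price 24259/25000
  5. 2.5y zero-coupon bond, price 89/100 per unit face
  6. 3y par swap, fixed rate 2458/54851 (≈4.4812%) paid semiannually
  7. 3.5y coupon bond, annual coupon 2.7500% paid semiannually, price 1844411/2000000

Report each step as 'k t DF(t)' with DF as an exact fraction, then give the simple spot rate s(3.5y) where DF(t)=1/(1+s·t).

step 1 [0.5y] zero: DF = P = 9569/10000 ≈ 0.956900
step 2 [1y] swap r/2=467/19102: DF=(1 − 467/19102·(0.956900))/(1+467/19102) = 9533/10000 ≈ 0.953300
step 3 [1.5y] swap r/2=441/14110: DF=(1 − 441/14110·(0.956900+0.953300))/(1+441/14110) = 4559/5000 ≈ 0.911800
step 4 [2y] bond c/2=1/50: DF=(24259/25000 − 1/50·(0.956900+0.953300+0.911800))/(1+1/50) = 112/125 ≈ 0.896000
step 5 [2.5y] zero: DF = P = 89/100 ≈ 0.890000
step 6 [3y] swap r/2=1229/54851: DF=(1 − 1229/54851·(0.956900+0.953300+0.911800+0.896000+0.890000))/(1+1229/54851) = 8771/10000 ≈ 0.877100
step 7 [3.5y] bond c/2=11/800: DF=(1844411/2000000 − 11/800·(0.956900+0.953300+0.911800+0.896000+0.890000+0.877100))/(1+11/800) = 8353/10000 ≈ 0.835300

1 1/2 9569/10000
2 1 9533/10000
3 3/2 4559/5000
4 2 112/125
5 5/2 89/100
6 3 8771/10000
7 7/2 8353/10000
s(3.5y) = (1/(8353/10000) − 1)/(7/2) = 3294/58471 ≈ 5.6336%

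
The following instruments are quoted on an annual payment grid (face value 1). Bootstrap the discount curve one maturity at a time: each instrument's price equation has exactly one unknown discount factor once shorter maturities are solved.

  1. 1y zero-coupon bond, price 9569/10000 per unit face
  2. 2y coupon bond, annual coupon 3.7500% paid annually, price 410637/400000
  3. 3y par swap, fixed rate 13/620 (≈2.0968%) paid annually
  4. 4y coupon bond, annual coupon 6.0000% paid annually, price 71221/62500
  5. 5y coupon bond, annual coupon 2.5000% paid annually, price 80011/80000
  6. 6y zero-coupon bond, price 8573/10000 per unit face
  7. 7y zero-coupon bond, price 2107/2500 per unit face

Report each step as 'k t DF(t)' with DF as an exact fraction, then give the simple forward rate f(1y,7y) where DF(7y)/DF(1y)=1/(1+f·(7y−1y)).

step 1 [1y] zero: DF = P = 9569/10000 ≈ 0.956900
step 2 [2y] bond c/1=3/80: DF=(410637/400000 − 3/80·(0.956900))/(1+3/80) = 9549/10000 ≈ 0.954900
step 3 [3y] swap r/1=13/620: DF=(1 − 13/620·(0.956900+0.954900))/(1+13/620) = 4701/5000 ≈ 0.940200
step 4 [4y] bond c/1=3/50: DF=(71221/62500 − 3/50·(0.956900+0.954900+0.940200))/(1+3/50) = 571/625 ≈ 0.913600
step 5 [5y] bond c/1=1/40: DF=(80011/80000 − 1/40·(0.956900+0.954900+0.940200+0.913600))/(1+1/40) = 8839/10000 ≈ 0.883900
step 6 [6y] zero: DF = P = 8573/10000 ≈ 0.857300
step 7 [7y] zero: DF = P = 2107/2500 ≈ 0.842800

1 1 9569/10000
2 2 9549/10000
3 3 4701/5000
4 4 571/625
5 5 8839/10000
6 6 8573/10000
7 7 2107/2500
f(1y,7y) = ((9569/10000)/(2107/2500) − 1)/(6) = 163/7224 ≈ 2.2564%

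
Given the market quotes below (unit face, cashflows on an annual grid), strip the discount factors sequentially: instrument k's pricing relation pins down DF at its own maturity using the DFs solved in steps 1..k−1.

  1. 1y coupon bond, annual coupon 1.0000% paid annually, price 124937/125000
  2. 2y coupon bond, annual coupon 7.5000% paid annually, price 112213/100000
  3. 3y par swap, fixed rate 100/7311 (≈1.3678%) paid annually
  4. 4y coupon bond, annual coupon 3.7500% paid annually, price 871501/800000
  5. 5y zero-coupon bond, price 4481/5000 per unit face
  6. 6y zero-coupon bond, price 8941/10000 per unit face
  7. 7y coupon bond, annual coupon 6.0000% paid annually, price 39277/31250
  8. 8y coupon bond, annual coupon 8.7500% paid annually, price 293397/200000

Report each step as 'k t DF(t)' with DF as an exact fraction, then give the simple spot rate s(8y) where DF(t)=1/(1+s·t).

1 1 1237/1250
2 2 2437/2500
3 3 24/25
4 4 9443/10000
5 5 4481/5000
6 6 8941/10000
7 7 4327/5000
8 8 103/125
s(8y) = (1/(103/125) − 1)/(8) = 11/412 ≈ 2.6699%

step 1 [1y] bond c/1=1/100: DF=(124937/125000 − 1/100·(0))/(1+1/100) = 1237/1250 ≈ 0.989600
step 2 [2y] bond c/1=3/40: DF=(112213/100000 − 3/40·(0.989600))/(1+3/40) = 2437/2500 ≈ 0.974800
step 3 [3y] swap r/1=100/7311: DF=(1 − 100/7311·(0.989600+0.974800))/(1+100/7311) = 24/25 ≈ 0.960000
step 4 [4y] bond c/1=3/80: DF=(871501/800000 − 3/80·(0.989600+0.974800+0.960000))/(1+3/80) = 9443/10000 ≈ 0.944300
step 5 [5y] zero: DF = P = 4481/5000 ≈ 0.896200
step 6 [6y] zero: DF = P = 8941/10000 ≈ 0.894100
step 7 [7y] bond c/1=3/50: DF=(39277/31250 − 3/50·(0.989600+0.974800+0.960000+0.944300+0.896200+0.894100))/(1+3/50) = 4327/5000 ≈ 0.865400
step 8 [8y] bond c/1=7/80: DF=(293397/200000 − 7/80·(0.989600+0.974800+0.960000+0.944300+0.896200+0.894100+0.865400))/(1+7/80) = 103/125 ≈ 0.824000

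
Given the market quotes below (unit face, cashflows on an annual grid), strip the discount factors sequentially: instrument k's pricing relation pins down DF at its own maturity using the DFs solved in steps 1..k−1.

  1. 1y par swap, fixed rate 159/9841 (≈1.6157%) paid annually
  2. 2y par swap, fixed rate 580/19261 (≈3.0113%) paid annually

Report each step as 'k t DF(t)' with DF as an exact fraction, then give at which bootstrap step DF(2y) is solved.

1 1 9841/10000
2 2 471/500
DF(2y) is solved at step 2

step 1 [1y] swap r/1=159/9841: DF=(1 − 159/9841·(0))/(1+159/9841) = 9841/10000 ≈ 0.984100
step 2 [2y] swap r/1=580/19261: DF=(1 − 580/19261·(0.984100))/(1+580/19261) = 471/500 ≈ 0.942000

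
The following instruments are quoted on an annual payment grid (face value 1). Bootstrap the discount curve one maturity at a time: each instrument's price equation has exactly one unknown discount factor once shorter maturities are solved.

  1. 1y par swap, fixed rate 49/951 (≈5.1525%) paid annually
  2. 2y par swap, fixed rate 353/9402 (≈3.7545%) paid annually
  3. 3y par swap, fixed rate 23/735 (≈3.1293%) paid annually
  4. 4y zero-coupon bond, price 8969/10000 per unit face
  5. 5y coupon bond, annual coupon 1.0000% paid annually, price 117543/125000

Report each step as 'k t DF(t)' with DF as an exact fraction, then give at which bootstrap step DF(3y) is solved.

step 1 [1y] swap r/1=49/951: DF=(1 − 49/951·(0))/(1+49/951) = 951/1000 ≈ 0.951000
step 2 [2y] swap r/1=353/9402: DF=(1 − 353/9402·(0.951000))/(1+353/9402) = 4647/5000 ≈ 0.929400
step 3 [3y] swap r/1=23/735: DF=(1 − 23/735·(0.951000+0.929400))/(1+23/735) = 4563/5000 ≈ 0.912600
step 4 [4y] zero: DF = P = 8969/10000 ≈ 0.896900
step 5 [5y] bond c/1=1/100: DF=(117543/125000 − 1/100·(0.951000+0.929400+0.912600+0.896900))/(1+1/100) = 1789/2000 ≈ 0.894500

1 1 951/1000
2 2 4647/5000
3 3 4563/5000
4 4 8969/10000
5 5 1789/2000
DF(3y) is solved at step 3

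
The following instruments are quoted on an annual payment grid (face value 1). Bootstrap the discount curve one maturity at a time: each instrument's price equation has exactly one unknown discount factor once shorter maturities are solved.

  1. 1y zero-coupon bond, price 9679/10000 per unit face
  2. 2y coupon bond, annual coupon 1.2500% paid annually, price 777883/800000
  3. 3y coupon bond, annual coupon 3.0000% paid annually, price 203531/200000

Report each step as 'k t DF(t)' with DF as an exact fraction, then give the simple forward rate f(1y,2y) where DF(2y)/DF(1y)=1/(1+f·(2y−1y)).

step 1 [1y] zero: DF = P = 9679/10000 ≈ 0.967900
step 2 [2y] bond c/1=1/80: DF=(777883/800000 − 1/80·(0.967900))/(1+1/80) = 2371/2500 ≈ 0.948400
step 3 [3y] bond c/1=3/100: DF=(203531/200000 − 3/100·(0.967900+0.948400))/(1+3/100) = 4661/5000 ≈ 0.932200

1 1 9679/10000
2 2 2371/2500
3 3 4661/5000
f(1y,2y) = ((9679/10000)/(2371/2500) − 1)/(1) = 195/9484 ≈ 2.0561%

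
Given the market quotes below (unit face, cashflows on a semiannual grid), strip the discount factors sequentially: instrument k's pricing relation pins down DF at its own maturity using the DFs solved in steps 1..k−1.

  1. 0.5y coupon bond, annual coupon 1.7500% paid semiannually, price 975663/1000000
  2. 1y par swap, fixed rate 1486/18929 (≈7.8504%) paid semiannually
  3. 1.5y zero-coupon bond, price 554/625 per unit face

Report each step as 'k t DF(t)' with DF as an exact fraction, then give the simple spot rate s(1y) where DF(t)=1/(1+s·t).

step 1 [0.5y] bond c/2=7/800: DF=(975663/1000000 − 7/800·(0))/(1+7/800) = 1209/1250 ≈ 0.967200
step 2 [1y] swap r/2=743/18929: DF=(1 − 743/18929·(0.967200))/(1+743/18929) = 9257/10000 ≈ 0.925700
step 3 [1.5y] zero: DF = P = 554/625 ≈ 0.886400

1 1/2 1209/1250
2 1 9257/10000
3 3/2 554/625
s(1y) = (1/(9257/10000) − 1)/(1) = 743/9257 ≈ 8.0264%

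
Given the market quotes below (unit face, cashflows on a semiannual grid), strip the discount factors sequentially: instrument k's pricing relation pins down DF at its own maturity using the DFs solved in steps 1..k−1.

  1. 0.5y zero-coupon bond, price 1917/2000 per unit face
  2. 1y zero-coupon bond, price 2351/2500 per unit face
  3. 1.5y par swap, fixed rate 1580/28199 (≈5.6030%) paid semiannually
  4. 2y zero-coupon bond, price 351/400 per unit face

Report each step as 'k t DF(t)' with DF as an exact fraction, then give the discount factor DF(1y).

1 1/2 1917/2000
2 1 2351/2500
3 3/2 921/1000
4 2 351/400
DF(1y) = 2351/2500 ≈ 0.940400

step 1 [0.5y] zero: DF = P = 1917/2000 ≈ 0.958500
step 2 [1y] zero: DF = P = 2351/2500 ≈ 0.940400
step 3 [1.5y] swap r/2=790/28199: DF=(1 − 790/28199·(0.958500+0.940400))/(1+790/28199) = 921/1000 ≈ 0.921000
step 4 [2y] zero: DF = P = 351/400 ≈ 0.877500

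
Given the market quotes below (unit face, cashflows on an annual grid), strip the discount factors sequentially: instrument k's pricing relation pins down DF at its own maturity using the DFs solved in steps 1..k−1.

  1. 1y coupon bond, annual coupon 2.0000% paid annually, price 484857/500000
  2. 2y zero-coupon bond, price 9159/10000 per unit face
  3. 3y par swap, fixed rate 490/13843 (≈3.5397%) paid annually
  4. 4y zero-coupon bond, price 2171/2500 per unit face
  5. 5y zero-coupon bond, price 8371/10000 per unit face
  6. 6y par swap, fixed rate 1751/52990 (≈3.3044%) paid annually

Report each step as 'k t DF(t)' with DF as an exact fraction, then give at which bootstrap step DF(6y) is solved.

1 1 9507/10000
2 2 9159/10000
3 3 451/500
4 4 2171/2500
5 5 8371/10000
6 6 8249/10000
DF(6y) is solved at step 6

step 1 [1y] bond c/1=1/50: DF=(484857/500000 − 1/50·(0))/(1+1/50) = 9507/10000 ≈ 0.950700
step 2 [2y] zero: DF = P = 9159/10000 ≈ 0.915900
step 3 [3y] swap r/1=490/13843: DF=(1 − 490/13843·(0.950700+0.915900))/(1+490/13843) = 451/500 ≈ 0.902000
step 4 [4y] zero: DF = P = 2171/2500 ≈ 0.868400
step 5 [5y] zero: DF = P = 8371/10000 ≈ 0.837100
step 6 [6y] swap r/1=1751/52990: DF=(1 − 1751/52990·(0.950700+0.915900+0.902000+0.868400+0.837100))/(1+1751/52990) = 8249/10000 ≈ 0.824900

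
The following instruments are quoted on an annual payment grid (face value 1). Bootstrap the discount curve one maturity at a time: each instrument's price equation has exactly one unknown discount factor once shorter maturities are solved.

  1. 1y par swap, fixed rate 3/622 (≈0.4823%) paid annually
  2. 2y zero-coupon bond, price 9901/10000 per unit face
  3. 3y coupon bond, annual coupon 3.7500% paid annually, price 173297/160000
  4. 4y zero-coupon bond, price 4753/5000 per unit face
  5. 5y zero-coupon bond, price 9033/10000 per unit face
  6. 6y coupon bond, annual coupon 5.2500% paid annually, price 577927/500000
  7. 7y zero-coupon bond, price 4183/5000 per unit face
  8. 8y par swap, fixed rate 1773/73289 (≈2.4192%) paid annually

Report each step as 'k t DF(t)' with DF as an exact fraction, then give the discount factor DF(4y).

1 1 622/625
2 2 9901/10000
3 3 4861/5000
4 4 4753/5000
5 5 9033/10000
6 6 4291/5000
7 7 4183/5000
8 8 8227/10000
DF(4y) = 4753/5000 ≈ 0.950600

step 1 [1y] swap r/1=3/622: DF=(1 − 3/622·(0))/(1+3/622) = 622/625 ≈ 0.995200
step 2 [2y] zero: DF = P = 9901/10000 ≈ 0.990100
step 3 [3y] bond c/1=3/80: DF=(173297/160000 − 3/80·(0.995200+0.990100))/(1+3/80) = 4861/5000 ≈ 0.972200
step 4 [4y] zero: DF = P = 4753/5000 ≈ 0.950600
step 5 [5y] zero: DF = P = 9033/10000 ≈ 0.903300
step 6 [6y] bond c/1=21/400: DF=(577927/500000 − 21/400·(0.995200+0.990100+0.972200+0.950600+0.903300))/(1+21/400) = 4291/5000 ≈ 0.858200
step 7 [7y] zero: DF = P = 4183/5000 ≈ 0.836600
step 8 [8y] swap r/1=1773/73289: DF=(1 − 1773/73289·(0.995200+0.990100+0.972200+0.950600+0.903300+0.858200+0.836600))/(1+1773/73289) = 8227/10000 ≈ 0.822700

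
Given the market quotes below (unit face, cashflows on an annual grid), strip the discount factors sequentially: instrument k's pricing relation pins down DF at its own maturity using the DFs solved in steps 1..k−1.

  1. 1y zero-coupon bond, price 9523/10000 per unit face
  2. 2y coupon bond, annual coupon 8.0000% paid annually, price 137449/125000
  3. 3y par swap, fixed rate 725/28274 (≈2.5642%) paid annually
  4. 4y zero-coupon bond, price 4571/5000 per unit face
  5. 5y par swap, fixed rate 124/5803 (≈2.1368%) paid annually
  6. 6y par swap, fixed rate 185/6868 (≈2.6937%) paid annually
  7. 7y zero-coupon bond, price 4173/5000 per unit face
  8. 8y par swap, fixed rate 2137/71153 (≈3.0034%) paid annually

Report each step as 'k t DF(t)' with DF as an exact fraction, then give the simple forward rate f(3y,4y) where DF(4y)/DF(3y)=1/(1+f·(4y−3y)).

step 1 [1y] zero: DF = P = 9523/10000 ≈ 0.952300
step 2 [2y] bond c/1=2/25: DF=(137449/125000 − 2/25·(0.952300))/(1+2/25) = 2369/2500 ≈ 0.947600
step 3 [3y] swap r/1=725/28274: DF=(1 − 725/28274·(0.952300+0.947600))/(1+725/28274) = 371/400 ≈ 0.927500
step 4 [4y] zero: DF = P = 4571/5000 ≈ 0.914200
step 5 [5y] swap r/1=124/5803: DF=(1 − 124/5803·(0.952300+0.947600+0.927500+0.914200))/(1+124/5803) = 563/625 ≈ 0.900800
step 6 [6y] swap r/1=185/6868: DF=(1 − 185/6868·(0.952300+0.947600+0.927500+0.914200+0.900800))/(1+185/6868) = 213/250 ≈ 0.852000
step 7 [7y] zero: DF = P = 4173/5000 ≈ 0.834600
step 8 [8y] swap r/1=2137/71153: DF=(1 − 2137/71153·(0.952300+0.947600+0.927500+0.914200+0.900800+0.852000+0.834600))/(1+2137/71153) = 7863/10000 ≈ 0.786300

1 1 9523/10000
2 2 2369/2500
3 3 371/400
4 4 4571/5000
5 5 563/625
6 6 213/250
7 7 4173/5000
8 8 7863/10000
f(3y,4y) = ((371/400)/(4571/5000) − 1)/(1) = 19/1306 ≈ 1.4548%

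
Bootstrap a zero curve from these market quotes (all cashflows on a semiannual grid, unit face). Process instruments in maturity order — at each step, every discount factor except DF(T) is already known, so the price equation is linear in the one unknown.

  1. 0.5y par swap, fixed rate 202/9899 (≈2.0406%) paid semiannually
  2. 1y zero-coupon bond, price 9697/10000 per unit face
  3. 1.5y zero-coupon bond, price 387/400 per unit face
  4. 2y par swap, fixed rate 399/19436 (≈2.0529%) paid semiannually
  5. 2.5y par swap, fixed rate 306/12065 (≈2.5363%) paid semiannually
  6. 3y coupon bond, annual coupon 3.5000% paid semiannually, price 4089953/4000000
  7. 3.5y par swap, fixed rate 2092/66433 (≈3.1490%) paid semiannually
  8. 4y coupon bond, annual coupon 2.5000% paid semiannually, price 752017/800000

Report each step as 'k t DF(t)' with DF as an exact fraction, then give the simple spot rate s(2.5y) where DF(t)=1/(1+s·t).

step 1 [0.5y] swap r/2=101/9899: DF=(1 − 101/9899·(0))/(1+101/9899) = 9899/10000 ≈ 0.989900
step 2 [1y] zero: DF = P = 9697/10000 ≈ 0.969700
step 3 [1.5y] zero: DF = P = 387/400 ≈ 0.967500
step 4 [2y] swap r/2=399/38872: DF=(1 − 399/38872·(0.989900+0.969700+0.967500))/(1+399/38872) = 9601/10000 ≈ 0.960100
step 5 [2.5y] swap r/2=153/12065: DF=(1 − 153/12065·(0.989900+0.969700+0.967500+0.960100))/(1+153/12065) = 2347/2500 ≈ 0.938800
step 6 [3y] bond c/2=7/400: DF=(4089953/4000000 − 7/400·(0.989900+0.969700+0.967500+0.960100+0.938800))/(1+7/400) = 9219/10000 ≈ 0.921900
step 7 [3.5y] swap r/2=1046/66433: DF=(1 − 1046/66433·(0.989900+0.969700+0.967500+0.960100+0.938800+0.921900))/(1+1046/66433) = 4477/5000 ≈ 0.895400
step 8 [4y] bond c/2=1/80: DF=(752017/800000 − 1/80·(0.989900+0.969700+0.967500+0.960100+0.938800+0.921900+0.895400))/(1+1/80) = 529/625 ≈ 0.846400

1 1/2 9899/10000
2 1 9697/10000
3 3/2 387/400
4 2 9601/10000
5 5/2 2347/2500
6 3 9219/10000
7 7/2 4477/5000
8 4 529/625
s(2.5y) = (1/(2347/2500) − 1)/(5/2) = 306/11735 ≈ 2.6076%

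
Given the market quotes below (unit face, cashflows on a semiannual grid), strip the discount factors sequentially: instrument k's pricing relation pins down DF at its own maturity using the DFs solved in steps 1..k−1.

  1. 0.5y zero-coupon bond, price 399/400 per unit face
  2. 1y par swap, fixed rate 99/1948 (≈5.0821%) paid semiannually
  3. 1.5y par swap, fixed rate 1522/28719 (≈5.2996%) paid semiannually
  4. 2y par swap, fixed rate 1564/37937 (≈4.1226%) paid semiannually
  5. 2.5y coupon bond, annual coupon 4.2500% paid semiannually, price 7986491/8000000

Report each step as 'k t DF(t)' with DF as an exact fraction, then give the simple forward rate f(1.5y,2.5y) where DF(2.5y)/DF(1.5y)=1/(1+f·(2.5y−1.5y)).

1 1/2 399/400
2 1 1901/2000
3 3/2 9239/10000
4 2 4609/5000
5 5/2 4493/5000
f(1.5y,2.5y) = ((9239/10000)/(4493/5000) − 1)/(1) = 253/8986 ≈ 2.8155%

step 1 [0.5y] zero: DF = P = 399/400 ≈ 0.997500
step 2 [1y] swap r/2=99/3896: DF=(1 − 99/3896·(0.997500))/(1+99/3896) = 1901/2000 ≈ 0.950500
step 3 [1.5y] swap r/2=761/28719: DF=(1 − 761/28719·(0.997500+0.950500))/(1+761/28719) = 9239/10000 ≈ 0.923900
step 4 [2y] swap r/2=782/37937: DF=(1 − 782/37937·(0.997500+0.950500+0.923900))/(1+782/37937) = 4609/5000 ≈ 0.921800
step 5 [2.5y] bond c/2=17/800: DF=(7986491/8000000 − 17/800·(0.997500+0.950500+0.923900+0.921800))/(1+17/800) = 4493/5000 ≈ 0.898600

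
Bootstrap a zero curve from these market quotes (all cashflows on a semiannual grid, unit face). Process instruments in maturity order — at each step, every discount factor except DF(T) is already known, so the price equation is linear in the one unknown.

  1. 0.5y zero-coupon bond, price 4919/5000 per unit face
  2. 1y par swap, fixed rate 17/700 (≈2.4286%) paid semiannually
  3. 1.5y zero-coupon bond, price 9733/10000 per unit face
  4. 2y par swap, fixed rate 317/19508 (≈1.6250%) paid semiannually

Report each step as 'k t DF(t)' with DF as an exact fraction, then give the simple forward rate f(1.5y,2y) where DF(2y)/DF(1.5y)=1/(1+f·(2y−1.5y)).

1 1/2 4919/5000
2 1 4881/5000
3 3/2 9733/10000
4 2 9683/10000
f(1.5y,2y) = ((9733/10000)/(9683/10000) − 1)/(1/2) = 100/9683 ≈ 1.0327%

step 1 [0.5y] zero: DF = P = 4919/5000 ≈ 0.983800
step 2 [1y] swap r/2=17/1400: DF=(1 − 17/1400·(0.983800))/(1+17/1400) = 4881/5000 ≈ 0.976200
step 3 [1.5y] zero: DF = P = 9733/10000 ≈ 0.973300
step 4 [2y] swap r/2=317/39016: DF=(1 − 317/39016·(0.983800+0.976200+0.973300))/(1+317/39016) = 9683/10000 ≈ 0.968300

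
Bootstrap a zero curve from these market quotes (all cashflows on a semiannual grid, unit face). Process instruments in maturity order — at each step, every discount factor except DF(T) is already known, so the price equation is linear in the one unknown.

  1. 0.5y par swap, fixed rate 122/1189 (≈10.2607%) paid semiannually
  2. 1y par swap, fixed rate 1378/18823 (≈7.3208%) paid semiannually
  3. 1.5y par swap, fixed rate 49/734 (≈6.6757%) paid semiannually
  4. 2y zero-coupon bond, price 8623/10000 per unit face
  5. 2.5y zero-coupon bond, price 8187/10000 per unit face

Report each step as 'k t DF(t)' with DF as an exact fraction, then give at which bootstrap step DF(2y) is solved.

step 1 [0.5y] swap r/2=61/1189: DF=(1 − 61/1189·(0))/(1+61/1189) = 1189/1250 ≈ 0.951200
step 2 [1y] swap r/2=689/18823: DF=(1 − 689/18823·(0.951200))/(1+689/18823) = 9311/10000 ≈ 0.931100
step 3 [1.5y] swap r/2=49/1468: DF=(1 − 49/1468·(0.951200+0.931100))/(1+49/1468) = 9069/10000 ≈ 0.906900
step 4 [2y] zero: DF = P = 8623/10000 ≈ 0.862300
step 5 [2.5y] zero: DF = P = 8187/10000 ≈ 0.818700

1 1/2 1189/1250
2 1 9311/10000
3 3/2 9069/10000
4 2 8623/10000
5 5/2 8187/10000
DF(2y) is solved at step 4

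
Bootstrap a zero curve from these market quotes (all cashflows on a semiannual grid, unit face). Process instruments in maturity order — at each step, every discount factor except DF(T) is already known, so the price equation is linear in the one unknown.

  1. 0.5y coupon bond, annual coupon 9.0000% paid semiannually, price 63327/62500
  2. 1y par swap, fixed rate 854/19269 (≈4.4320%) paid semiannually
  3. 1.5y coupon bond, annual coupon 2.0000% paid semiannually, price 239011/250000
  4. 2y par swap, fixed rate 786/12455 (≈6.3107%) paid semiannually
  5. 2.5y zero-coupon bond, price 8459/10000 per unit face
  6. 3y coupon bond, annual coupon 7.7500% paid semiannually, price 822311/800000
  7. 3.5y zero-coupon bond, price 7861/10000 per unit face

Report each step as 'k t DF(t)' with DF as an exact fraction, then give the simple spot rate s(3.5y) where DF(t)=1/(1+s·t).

1 1/2 606/625
2 1 9573/10000
3 3/2 371/400
4 2 8821/10000
5 5/2 8459/10000
6 3 4093/5000
7 7/2 7861/10000
s(3.5y) = (1/(7861/10000) − 1)/(7/2) = 4278/55027 ≈ 7.7744%

step 1 [0.5y] bond c/2=9/200: DF=(63327/62500 − 9/200·(0))/(1+9/200) = 606/625 ≈ 0.969600
step 2 [1y] swap r/2=427/19269: DF=(1 − 427/19269·(0.969600))/(1+427/19269) = 9573/10000 ≈ 0.957300
step 3 [1.5y] bond c/2=1/100: DF=(239011/250000 − 1/100·(0.969600+0.957300))/(1+1/100) = 371/400 ≈ 0.927500
step 4 [2y] swap r/2=393/12455: DF=(1 − 393/12455·(0.969600+0.957300+0.927500))/(1+393/12455) = 8821/10000 ≈ 0.882100
step 5 [2.5y] zero: DF = P = 8459/10000 ≈ 0.845900
step 6 [3y] bond c/2=31/800: DF=(822311/800000 − 31/800·(0.969600+0.957300+0.927500+0.882100+0.845900))/(1+31/800) = 4093/5000 ≈ 0.818600
step 7 [3.5y] zero: DF = P = 7861/10000 ≈ 0.786100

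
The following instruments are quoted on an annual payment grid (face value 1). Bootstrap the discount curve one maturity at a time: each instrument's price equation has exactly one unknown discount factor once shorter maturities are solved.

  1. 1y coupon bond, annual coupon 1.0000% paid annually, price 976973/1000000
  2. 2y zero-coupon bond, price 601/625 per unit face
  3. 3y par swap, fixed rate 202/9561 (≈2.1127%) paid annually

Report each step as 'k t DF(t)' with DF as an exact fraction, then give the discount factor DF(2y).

1 1 9673/10000
2 2 601/625
3 3 4697/5000
DF(2y) = 601/625 ≈ 0.961600

step 1 [1y] bond c/1=1/100: DF=(976973/1000000 − 1/100·(0))/(1+1/100) = 9673/10000 ≈ 0.967300
step 2 [2y] zero: DF = P = 601/625 ≈ 0.961600
step 3 [3y] swap r/1=202/9561: DF=(1 − 202/9561·(0.967300+0.961600))/(1+202/9561) = 4697/5000 ≈ 0.939400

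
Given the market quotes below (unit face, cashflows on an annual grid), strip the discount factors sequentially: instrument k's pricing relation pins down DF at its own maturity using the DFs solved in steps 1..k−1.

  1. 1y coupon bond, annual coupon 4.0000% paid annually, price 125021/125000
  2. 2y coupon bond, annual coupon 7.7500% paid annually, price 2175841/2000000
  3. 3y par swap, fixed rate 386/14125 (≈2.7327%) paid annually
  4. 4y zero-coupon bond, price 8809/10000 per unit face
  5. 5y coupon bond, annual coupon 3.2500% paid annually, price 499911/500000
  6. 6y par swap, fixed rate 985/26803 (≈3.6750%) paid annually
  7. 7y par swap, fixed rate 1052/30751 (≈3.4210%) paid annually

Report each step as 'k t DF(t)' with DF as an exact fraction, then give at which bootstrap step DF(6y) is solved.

1 1 9617/10000
2 2 1881/2000
3 3 2307/2500
4 4 8809/10000
5 5 8517/10000
6 6 803/1000
7 7 987/1250
DF(6y) is solved at step 6

step 1 [1y] bond c/1=1/25: DF=(125021/125000 − 1/25·(0))/(1+1/25) = 9617/10000 ≈ 0.961700
step 2 [2y] bond c/1=31/400: DF=(2175841/2000000 − 31/400·(0.961700))/(1+31/400) = 1881/2000 ≈ 0.940500
step 3 [3y] swap r/1=386/14125: DF=(1 − 386/14125·(0.961700+0.940500))/(1+386/14125) = 2307/2500 ≈ 0.922800
step 4 [4y] zero: DF = P = 8809/10000 ≈ 0.880900
step 5 [5y] bond c/1=13/400: DF=(499911/500000 − 13/400·(0.961700+0.940500+0.922800+0.880900))/(1+13/400) = 8517/10000 ≈ 0.851700
step 6 [6y] swap r/1=985/26803: DF=(1 − 985/26803·(0.961700+0.940500+0.922800+0.880900+0.851700))/(1+985/26803) = 803/1000 ≈ 0.803000
step 7 [7y] swap r/1=1052/30751: DF=(1 − 1052/30751·(0.961700+0.940500+0.922800+0.880900+0.851700+0.803000))/(1+1052/30751) = 987/1250 ≈ 0.789600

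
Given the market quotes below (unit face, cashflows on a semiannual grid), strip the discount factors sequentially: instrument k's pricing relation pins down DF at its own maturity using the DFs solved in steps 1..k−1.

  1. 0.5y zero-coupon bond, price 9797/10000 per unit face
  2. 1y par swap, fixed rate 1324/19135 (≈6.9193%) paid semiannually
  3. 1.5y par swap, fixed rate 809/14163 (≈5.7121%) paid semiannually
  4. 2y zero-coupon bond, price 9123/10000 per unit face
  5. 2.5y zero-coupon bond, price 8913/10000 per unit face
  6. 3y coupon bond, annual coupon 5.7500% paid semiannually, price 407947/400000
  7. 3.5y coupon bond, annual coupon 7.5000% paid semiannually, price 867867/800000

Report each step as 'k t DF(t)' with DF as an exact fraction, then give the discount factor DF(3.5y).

1 1/2 9797/10000
2 1 4669/5000
3 3/2 9191/10000
4 2 9123/10000
5 5/2 8913/10000
6 3 4309/5000
7 7/2 8469/10000
DF(3.5y) = 8469/10000 ≈ 0.846900

step 1 [0.5y] zero: DF = P = 9797/10000 ≈ 0.979700
step 2 [1y] swap r/2=662/19135: DF=(1 − 662/19135·(0.979700))/(1+662/19135) = 4669/5000 ≈ 0.933800
step 3 [1.5y] swap r/2=809/28326: DF=(1 − 809/28326·(0.979700+0.933800))/(1+809/28326) = 9191/10000 ≈ 0.919100
step 4 [2y] zero: DF = P = 9123/10000 ≈ 0.912300
step 5 [2.5y] zero: DF = P = 8913/10000 ≈ 0.891300
step 6 [3y] bond c/2=23/800: DF=(407947/400000 − 23/800·(0.979700+0.933800+0.919100+0.912300+0.891300))/(1+23/800) = 4309/5000 ≈ 0.861800
step 7 [3.5y] bond c/2=3/80: DF=(867867/800000 − 3/80·(0.979700+0.933800+0.919100+0.912300+0.891300+0.861800))/(1+3/80) = 8469/10000 ≈ 0.846900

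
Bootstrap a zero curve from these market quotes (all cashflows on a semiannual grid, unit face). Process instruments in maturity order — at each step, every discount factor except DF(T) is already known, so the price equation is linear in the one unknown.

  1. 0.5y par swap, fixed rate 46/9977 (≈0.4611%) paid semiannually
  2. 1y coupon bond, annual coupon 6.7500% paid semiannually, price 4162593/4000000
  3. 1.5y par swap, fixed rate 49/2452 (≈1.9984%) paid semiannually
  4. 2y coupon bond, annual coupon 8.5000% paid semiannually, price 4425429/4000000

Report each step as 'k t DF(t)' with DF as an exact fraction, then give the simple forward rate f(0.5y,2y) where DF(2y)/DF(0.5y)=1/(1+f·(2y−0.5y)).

1 1/2 9977/10000
2 1 9741/10000
3 3/2 4853/5000
4 2 9413/10000
f(0.5y,2y) = ((9977/10000)/(9413/10000) − 1)/(3/2) = 376/9413 ≈ 3.9945%

step 1 [0.5y] swap r/2=23/9977: DF=(1 − 23/9977·(0))/(1+23/9977) = 9977/10000 ≈ 0.997700
step 2 [1y] bond c/2=27/800: DF=(4162593/4000000 − 27/800·(0.997700))/(1+27/800) = 9741/10000 ≈ 0.974100
step 3 [1.5y] swap r/2=49/4904: DF=(1 − 49/4904·(0.997700+0.974100))/(1+49/4904) = 4853/5000 ≈ 0.970600
step 4 [2y] bond c/2=17/400: DF=(4425429/4000000 − 17/400·(0.997700+0.974100+0.970600))/(1+17/400) = 9413/10000 ≈ 0.941300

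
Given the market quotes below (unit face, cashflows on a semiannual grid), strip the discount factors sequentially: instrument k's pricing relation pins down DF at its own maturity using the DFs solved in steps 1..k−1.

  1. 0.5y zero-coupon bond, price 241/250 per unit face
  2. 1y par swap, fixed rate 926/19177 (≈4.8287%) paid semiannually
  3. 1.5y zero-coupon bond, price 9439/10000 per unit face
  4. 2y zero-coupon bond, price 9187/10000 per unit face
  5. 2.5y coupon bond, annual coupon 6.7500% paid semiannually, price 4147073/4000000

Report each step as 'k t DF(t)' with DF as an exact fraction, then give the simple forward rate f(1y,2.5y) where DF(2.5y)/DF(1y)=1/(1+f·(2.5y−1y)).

step 1 [0.5y] zero: DF = P = 241/250 ≈ 0.964000
step 2 [1y] swap r/2=463/19177: DF=(1 − 463/19177·(0.964000))/(1+463/19177) = 9537/10000 ≈ 0.953700
step 3 [1.5y] zero: DF = P = 9439/10000 ≈ 0.943900
step 4 [2y] zero: DF = P = 9187/10000 ≈ 0.918700
step 5 [2.5y] bond c/2=27/800: DF=(4147073/4000000 − 27/800·(0.964000+0.953700+0.943900+0.918700))/(1+27/800) = 1759/2000 ≈ 0.879500

1 1/2 241/250
2 1 9537/10000
3 3/2 9439/10000
4 2 9187/10000
5 5/2 1759/2000
f(1y,2.5y) = ((9537/10000)/(1759/2000) − 1)/(3/2) = 1484/26385 ≈ 5.6244%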